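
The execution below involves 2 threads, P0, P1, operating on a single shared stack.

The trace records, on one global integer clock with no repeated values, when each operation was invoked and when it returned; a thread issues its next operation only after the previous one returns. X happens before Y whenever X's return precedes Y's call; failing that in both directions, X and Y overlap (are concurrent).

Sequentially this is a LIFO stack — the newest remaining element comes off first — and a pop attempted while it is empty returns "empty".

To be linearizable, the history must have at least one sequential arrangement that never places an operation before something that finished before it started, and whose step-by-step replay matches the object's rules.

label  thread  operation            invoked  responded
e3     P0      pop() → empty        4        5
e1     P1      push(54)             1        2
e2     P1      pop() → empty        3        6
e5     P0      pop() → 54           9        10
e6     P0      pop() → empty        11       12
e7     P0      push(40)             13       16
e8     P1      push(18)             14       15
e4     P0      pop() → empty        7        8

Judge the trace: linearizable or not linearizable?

not linearizable

events 1..5 are fine; event 6 — the response of e2 at time 6 — makes the prefix non-linearizable
the 3 completed operations admit 2 real-time orders; each fails the stack replay
e.g. e1, e2, e3: illegal at step 2, since e2 pop() → empty cannot apply there
e.g. e1, e3, e2: illegal at step 2, since e3 pop() → empty cannot apply there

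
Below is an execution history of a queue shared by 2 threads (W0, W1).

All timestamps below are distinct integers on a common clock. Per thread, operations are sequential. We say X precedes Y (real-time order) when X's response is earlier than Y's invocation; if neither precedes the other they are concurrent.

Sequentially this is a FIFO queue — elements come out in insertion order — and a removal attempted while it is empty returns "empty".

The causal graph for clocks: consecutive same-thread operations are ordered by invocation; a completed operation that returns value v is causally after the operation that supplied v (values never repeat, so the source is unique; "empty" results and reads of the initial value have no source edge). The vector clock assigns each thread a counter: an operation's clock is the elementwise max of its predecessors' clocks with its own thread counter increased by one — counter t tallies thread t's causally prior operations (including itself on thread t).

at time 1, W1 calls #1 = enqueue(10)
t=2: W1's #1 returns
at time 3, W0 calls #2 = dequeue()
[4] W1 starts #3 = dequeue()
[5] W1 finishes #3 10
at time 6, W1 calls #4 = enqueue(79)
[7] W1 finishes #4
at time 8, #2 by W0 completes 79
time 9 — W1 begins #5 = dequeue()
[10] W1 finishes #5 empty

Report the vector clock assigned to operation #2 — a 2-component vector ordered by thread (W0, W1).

(1, 3)

#1, invoked 1, has no incoming edges; only W1's bump applies → (0, 1)
#3, invoked 4, takes VC(#1)=(0, 1) under max, adds 1 for W1 → (0, 2)
#4, invoked 6, takes VC(#3)=(0, 2) under max, adds 1 for W1 → (0, 3)
#5, invoked 9, takes VC(#4)=(0, 3) under max, adds 1 for W1 → (0, 4)
#2, invoked 3, takes VC(#4)=(0, 3) under max, adds 1 for W0 → (1, 3)
target: VC(#2) = (1, 3)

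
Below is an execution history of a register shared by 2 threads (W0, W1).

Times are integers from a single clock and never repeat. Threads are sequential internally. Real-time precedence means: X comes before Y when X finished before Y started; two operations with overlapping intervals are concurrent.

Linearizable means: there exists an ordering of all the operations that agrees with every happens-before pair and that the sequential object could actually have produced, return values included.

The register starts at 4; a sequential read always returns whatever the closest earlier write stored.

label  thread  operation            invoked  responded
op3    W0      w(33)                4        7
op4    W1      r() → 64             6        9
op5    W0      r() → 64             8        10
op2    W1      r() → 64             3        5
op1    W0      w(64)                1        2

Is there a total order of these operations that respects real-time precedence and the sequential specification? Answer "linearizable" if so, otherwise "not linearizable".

not linearizable

through event 9 a valid linearization exists; event 10 (op5 responding at time 10) ends that
all 5 real-time-respecting orders fail — 5 completed register operations, no legal replay
e.g. op1, op2, op3, op4, op5: illegal at step 4, since op4 r() → 64 cannot apply there
e.g. op1, op2, op3, op5, op4: illegal at step 4, since op5 r() → 64 cannot apply there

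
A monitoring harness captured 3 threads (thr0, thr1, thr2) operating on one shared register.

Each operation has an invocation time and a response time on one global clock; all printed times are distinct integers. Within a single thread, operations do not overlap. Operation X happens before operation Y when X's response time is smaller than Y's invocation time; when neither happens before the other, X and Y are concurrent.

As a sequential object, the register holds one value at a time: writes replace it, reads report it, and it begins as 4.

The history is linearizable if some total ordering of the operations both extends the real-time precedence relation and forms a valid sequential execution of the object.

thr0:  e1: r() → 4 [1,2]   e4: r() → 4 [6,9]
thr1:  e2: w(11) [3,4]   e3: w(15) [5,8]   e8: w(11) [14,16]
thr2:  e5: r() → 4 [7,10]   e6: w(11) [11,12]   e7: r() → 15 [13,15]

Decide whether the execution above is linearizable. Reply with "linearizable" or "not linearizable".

not linearizable

events 1..8 are fine; event 9 — the response of e4 at time 9 — makes the prefix non-linearizable
checked exhaustively: 2 real-time-consistent orders of 4 completed operations, zero legal register replays
including or dropping the 1 pending operation (e5) in any combination fails
for example e1, e2, e3, e4 (pending dropped) fails at step 4: e4 r() → 4 is not legal there
for example e1, e2, e4, e3 (pending dropped) fails at step 3: e4 r() → 4 is not legal there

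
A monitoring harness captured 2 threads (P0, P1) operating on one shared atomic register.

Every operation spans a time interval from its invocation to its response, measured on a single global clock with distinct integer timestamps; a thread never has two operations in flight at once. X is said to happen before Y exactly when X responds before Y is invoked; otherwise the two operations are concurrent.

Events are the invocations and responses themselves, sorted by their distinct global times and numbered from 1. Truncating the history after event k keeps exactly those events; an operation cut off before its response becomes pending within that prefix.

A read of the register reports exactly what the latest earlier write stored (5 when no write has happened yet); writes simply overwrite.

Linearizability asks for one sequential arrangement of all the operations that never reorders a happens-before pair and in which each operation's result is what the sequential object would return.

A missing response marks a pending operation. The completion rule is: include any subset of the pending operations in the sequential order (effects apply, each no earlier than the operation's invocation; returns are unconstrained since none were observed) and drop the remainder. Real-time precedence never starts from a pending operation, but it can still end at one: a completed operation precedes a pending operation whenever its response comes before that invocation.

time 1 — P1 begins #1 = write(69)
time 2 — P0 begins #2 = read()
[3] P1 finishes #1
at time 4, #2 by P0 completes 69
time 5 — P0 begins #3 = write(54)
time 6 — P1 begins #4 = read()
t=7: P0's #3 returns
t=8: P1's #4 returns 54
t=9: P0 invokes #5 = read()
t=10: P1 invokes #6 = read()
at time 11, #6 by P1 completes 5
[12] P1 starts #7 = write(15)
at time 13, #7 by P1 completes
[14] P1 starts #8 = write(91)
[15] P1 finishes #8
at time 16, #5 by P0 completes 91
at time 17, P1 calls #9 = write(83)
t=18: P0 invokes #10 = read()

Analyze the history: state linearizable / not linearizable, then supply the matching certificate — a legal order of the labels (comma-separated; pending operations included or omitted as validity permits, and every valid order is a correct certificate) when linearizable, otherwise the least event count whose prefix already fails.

not linearizable — minimal violating prefix: 11 events

the violation lands at event 11, #6's response at time 11: events 1..10 linearize, events 1..11 do not
the 5 completed operations admit 4 real-time orders; each fails the atomic register replay
completion choices over the 1 pending operation (#5) were checked; none helps
one such order, #1, #2, #3, #4, #6 (pending dropped), breaks at step 5 where #6 read() → 5 is illegal
one such order, #1, #2, #4, #3, #6 (pending dropped), breaks at step 3 where #4 read() → 54 is illegal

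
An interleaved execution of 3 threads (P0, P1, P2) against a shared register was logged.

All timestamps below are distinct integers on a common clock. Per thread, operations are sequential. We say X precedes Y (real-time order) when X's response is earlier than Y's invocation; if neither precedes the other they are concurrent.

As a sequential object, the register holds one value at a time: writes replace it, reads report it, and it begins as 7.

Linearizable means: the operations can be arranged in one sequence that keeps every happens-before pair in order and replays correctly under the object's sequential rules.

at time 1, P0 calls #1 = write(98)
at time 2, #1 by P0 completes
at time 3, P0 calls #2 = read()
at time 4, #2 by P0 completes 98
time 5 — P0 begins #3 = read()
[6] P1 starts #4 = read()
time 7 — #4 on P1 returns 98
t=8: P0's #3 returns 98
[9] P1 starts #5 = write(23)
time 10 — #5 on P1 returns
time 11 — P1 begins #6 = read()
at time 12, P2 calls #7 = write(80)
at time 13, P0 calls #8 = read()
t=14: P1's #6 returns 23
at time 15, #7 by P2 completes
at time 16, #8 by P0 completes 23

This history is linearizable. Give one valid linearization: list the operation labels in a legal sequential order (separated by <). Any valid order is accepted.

1. #1 write(98), leaving value 98
2. #2 read() → 98, leaving value 98
3. #3 read() → 98, leaving value 98
4. #4 read() → 98, leaving value 98
5. #5 write(23), leaving value 23
6. #6 read() → 23, leaving value 23
7. #8 read() → 23, leaving value 23
8. #7 write(80), leaving value 80

#1 < #2 < #3 < #4 < #5 < #6 < #8 < #7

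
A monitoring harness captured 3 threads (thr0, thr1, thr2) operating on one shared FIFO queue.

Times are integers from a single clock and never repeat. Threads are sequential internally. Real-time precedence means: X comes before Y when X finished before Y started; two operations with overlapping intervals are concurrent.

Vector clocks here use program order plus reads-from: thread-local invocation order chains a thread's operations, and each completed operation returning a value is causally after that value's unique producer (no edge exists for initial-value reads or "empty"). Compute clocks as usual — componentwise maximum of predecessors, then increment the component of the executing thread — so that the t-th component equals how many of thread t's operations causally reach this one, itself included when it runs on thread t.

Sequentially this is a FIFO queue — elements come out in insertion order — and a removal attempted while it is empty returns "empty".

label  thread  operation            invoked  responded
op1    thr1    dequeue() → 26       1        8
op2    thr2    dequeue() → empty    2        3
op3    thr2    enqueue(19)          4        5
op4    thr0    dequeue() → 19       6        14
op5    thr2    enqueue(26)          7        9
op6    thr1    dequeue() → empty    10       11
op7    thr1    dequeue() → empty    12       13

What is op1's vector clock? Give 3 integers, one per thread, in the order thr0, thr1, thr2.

VC(op2, invoked at 2): no causal predecessors; +1 on thr2 → (0, 0, 1)
op3 (invocation 4): componentwise max over VC(op2)=(0, 0, 1), +1 at thr2, giving (0, 0, 2)
op5 (invocation 7): componentwise max over VC(op3)=(0, 0, 2), +1 at thr2, giving (0, 0, 3)
op4 (invocation 6): componentwise max over VC(op3)=(0, 0, 2), +1 at thr0, giving (1, 0, 2)
op1 (invocation 1): componentwise max over VC(op5)=(0, 0, 3), +1 at thr1, giving (0, 1, 3)
op6 (invocation 10): componentwise max over VC(op1)=(0, 1, 3), +1 at thr1, giving (0, 2, 3)
op7 (invocation 12): componentwise max over VC(op6)=(0, 2, 3), +1 at thr1, giving (0, 3, 3)
target: VC(op1) = (0, 1, 3)

(0, 1, 3)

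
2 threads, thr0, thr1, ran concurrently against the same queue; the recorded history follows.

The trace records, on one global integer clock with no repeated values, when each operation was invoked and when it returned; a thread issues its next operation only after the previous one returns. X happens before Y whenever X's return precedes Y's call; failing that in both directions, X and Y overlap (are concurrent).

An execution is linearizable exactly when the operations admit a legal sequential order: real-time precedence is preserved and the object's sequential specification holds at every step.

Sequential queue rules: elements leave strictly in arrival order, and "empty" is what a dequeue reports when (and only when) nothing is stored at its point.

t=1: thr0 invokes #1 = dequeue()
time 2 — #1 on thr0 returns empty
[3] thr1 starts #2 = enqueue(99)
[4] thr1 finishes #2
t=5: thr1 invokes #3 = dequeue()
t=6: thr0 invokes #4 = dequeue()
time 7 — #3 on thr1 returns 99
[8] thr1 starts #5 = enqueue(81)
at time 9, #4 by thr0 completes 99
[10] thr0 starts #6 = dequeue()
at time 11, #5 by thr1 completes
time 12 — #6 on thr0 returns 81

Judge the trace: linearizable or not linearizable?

not linearizable

events 1..8 are fine; event 9 — the response of #4 at time 9 — makes the prefix non-linearizable
4 completed operations, 2 real-time-consistent orders — every queue replay fails
no escape via the 1 pending operation (#5): every completion choice fails
take #1, #2, #3, #4 (pending dropped): step 4 already fails, because #4 dequeue() → 99 cannot occur there
take #1, #2, #4, #3 (pending dropped): step 4 already fails, because #3 dequeue() → 99 cannot occur there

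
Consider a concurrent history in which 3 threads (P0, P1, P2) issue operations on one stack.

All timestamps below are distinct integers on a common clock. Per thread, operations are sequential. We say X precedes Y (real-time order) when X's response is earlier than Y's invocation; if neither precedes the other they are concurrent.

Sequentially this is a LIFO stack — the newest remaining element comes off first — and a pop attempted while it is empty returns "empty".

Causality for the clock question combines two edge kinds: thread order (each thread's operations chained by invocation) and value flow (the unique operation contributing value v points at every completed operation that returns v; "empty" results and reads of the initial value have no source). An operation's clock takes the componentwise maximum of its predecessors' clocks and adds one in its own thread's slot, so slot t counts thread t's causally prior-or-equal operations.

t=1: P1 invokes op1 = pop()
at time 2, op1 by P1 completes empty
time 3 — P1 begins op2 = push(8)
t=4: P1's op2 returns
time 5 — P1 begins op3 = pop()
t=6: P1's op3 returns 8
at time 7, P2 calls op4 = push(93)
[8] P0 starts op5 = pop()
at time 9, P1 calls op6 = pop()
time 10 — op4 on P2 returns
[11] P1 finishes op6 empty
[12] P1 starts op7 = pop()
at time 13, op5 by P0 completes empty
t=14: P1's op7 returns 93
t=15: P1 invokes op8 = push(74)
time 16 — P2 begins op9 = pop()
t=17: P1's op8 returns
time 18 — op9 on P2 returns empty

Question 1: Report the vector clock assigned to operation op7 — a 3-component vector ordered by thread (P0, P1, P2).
(0, 5, 1)

op4, invoked 7, has no incoming edges; only P2's bump applies → (0, 0, 1)
op1, invoked 1, has no incoming edges; only P1's bump applies → (0, 1, 0)
op5, invoked 8, has no incoming edges; only P0's bump applies → (1, 0, 0)
op9, invoked 16, takes VC(op4)=(0, 0, 1) under max, adds 1 for P2 → (0, 0, 2)
op2, invoked 3, takes VC(op1)=(0, 1, 0) under max, adds 1 for P1 → (0, 2, 0)
op3, invoked 5, takes VC(op2)=(0, 2, 0) under max, adds 1 for P1 → (0, 3, 0)
op6, invoked 9, takes VC(op3)=(0, 3, 0) under max, adds 1 for P1 → (0, 4, 0)
op7, invoked 12, takes VC(op4)=(0, 0, 1), VC(op6)=(0, 4, 0) under max, adds 1 for P1 → (0, 5, 1)
op8, invoked 15, takes VC(op7)=(0, 5, 1) under max, adds 1 for P1 → (0, 6, 1)
target: VC(op7) = (0, 5, 1)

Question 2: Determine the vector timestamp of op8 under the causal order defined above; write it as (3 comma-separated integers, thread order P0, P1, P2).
(0, 6, 1)

op4 (invocation 7): nothing precedes it; P2's component alone gives (0, 0, 1)
op1 (invocation 1): nothing precedes it; P1's component alone gives (0, 1, 0)
op5 (invocation 8): nothing precedes it; P0's component alone gives (1, 0, 0)
from VC(op4)=(0, 0, 1), op9 (invoked 16) maxes components and bumps P2 → (0, 0, 2)
from VC(op1)=(0, 1, 0), op2 (invoked 3) maxes components and bumps P1 → (0, 2, 0)
from VC(op2)=(0, 2, 0), op3 (invoked 5) maxes components and bumps P1 → (0, 3, 0)
from VC(op3)=(0, 3, 0), op6 (invoked 9) maxes components and bumps P1 → (0, 4, 0)
from VC(op4)=(0, 0, 1), VC(op6)=(0, 4, 0), op7 (invoked 12) maxes components and bumps P1 → (0, 5, 1)
from VC(op7)=(0, 5, 1), op8 (invoked 15) maxes components and bumps P1 → (0, 6, 1)
target: VC(op8) = (0, 6, 1)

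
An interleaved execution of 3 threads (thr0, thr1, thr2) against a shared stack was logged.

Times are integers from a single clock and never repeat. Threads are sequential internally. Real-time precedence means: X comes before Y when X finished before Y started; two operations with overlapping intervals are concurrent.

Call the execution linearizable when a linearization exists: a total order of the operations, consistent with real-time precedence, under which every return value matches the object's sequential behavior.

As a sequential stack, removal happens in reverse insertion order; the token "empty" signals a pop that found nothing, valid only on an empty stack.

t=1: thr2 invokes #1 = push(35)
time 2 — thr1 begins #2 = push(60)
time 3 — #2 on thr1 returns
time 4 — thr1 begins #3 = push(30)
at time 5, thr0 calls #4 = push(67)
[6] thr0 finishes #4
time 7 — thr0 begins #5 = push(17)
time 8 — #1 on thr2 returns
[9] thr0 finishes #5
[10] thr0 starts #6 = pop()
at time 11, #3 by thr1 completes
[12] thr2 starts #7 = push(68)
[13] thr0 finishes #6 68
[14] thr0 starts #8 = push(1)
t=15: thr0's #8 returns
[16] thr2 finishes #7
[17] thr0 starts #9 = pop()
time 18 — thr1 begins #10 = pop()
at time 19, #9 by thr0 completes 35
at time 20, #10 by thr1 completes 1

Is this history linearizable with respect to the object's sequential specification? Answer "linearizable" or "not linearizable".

witness order: #2, #3, #4, #5, #1, #7, #6, #8, #10, #9
after step 1 (#2 push(60)): stack <60>
after step 2 (#3 push(30)): stack <60,30>
after step 3 (#4 push(67)): stack <60,30,67>
after step 4 (#5 push(17)): stack <60,30,67,17>
after step 5 (#1 push(35)): stack <60,30,67,17,35>
after step 6 (#7 push(68)): stack <60,30,67,17,35,68>
after step 7 (#6 pop() → 68): stack <60,30,67,17,35>
after step 8 (#8 push(1)): stack <60,30,67,17,35,1>
after step 9 (#10 pop() → 1): stack <60,30,67,17,35>
after step 10 (#9 pop() → 35): stack <60,30,67,17>

linearizable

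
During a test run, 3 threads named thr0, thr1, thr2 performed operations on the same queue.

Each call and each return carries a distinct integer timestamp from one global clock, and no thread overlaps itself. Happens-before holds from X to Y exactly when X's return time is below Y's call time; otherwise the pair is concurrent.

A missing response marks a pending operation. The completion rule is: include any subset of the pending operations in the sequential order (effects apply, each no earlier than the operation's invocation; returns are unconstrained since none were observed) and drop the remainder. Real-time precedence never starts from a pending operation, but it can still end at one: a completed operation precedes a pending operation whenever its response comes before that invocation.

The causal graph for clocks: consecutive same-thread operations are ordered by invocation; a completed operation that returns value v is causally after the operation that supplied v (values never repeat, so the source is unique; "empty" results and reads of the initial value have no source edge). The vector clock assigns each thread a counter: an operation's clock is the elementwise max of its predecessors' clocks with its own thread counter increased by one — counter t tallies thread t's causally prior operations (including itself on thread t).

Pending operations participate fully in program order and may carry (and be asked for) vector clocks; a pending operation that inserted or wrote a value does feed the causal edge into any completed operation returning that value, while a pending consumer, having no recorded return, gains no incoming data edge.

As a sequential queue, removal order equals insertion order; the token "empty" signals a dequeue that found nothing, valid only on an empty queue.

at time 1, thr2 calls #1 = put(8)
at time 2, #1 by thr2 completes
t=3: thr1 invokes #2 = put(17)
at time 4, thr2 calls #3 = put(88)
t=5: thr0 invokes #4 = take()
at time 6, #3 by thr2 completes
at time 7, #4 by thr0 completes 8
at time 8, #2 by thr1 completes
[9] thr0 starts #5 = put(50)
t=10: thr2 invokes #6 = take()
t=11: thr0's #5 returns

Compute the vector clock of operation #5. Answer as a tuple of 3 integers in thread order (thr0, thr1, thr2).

(2, 0, 1)

invoked at 1, #1 has no predecessors; its own thr2 bump gives (0, 0, 1)
invoked at 3, #2 has no predecessors; its own thr1 bump gives (0, 1, 0)
VC(#3, invoked at 4): max of VC(#1)=(0, 0, 1), then +1 on thread thr2 → (0, 0, 2)
VC(#4, invoked at 5): max of VC(#1)=(0, 0, 1), then +1 on thread thr0 → (1, 0, 1)
VC(#6, invoked at 10): max of VC(#3)=(0, 0, 2), then +1 on thread thr2 → (0, 0, 3)
VC(#5, invoked at 9): max of VC(#4)=(1, 0, 1), then +1 on thread thr0 → (2, 0, 1)
target: VC(#5) = (2, 0, 1)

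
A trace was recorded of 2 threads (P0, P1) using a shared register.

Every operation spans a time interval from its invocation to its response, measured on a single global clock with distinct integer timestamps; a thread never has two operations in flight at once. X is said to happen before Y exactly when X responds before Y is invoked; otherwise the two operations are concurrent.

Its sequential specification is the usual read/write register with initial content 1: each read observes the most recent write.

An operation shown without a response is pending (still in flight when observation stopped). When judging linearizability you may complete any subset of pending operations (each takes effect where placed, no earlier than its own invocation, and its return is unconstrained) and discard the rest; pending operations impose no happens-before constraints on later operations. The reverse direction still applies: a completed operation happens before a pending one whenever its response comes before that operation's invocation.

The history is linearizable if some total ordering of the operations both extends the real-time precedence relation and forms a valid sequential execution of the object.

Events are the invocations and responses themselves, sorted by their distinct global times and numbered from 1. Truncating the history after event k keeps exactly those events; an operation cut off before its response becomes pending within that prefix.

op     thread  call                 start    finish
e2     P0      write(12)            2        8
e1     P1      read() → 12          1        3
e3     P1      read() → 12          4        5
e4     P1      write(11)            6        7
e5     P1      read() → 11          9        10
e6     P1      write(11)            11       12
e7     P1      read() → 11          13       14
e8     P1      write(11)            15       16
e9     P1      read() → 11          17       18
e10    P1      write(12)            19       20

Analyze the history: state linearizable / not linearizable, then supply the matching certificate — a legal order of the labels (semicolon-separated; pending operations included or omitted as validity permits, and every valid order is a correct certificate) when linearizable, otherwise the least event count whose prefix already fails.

linearizable — witness: e2; e1; e3; e4; e5; e6; e7; e8; e9; e10

step 1: e2 write(12) — value 12
step 2: e1 read() → 12 — value 12
step 3: e3 read() → 12 — value 12
step 4: e4 write(11) — value 11
step 5: e5 read() → 11 — value 11
step 6: e6 write(11) — value 11
step 7: e7 read() → 11 — value 11
step 8: e8 write(11) — value 11
step 9: e9 read() → 11 — value 11
step 10: e10 write(12) — value 12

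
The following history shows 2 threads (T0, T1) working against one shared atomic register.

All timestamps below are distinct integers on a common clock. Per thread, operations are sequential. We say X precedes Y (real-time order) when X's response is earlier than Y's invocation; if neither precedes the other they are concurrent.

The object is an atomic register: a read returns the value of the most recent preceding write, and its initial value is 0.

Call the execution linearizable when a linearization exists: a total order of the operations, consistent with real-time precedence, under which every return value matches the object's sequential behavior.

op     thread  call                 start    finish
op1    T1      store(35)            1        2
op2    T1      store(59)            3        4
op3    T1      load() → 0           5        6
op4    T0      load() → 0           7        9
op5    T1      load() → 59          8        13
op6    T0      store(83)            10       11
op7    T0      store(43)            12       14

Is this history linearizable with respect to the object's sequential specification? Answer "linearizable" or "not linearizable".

cut after 5 events: linearizable; cut after 6 events (op3 responds, time 6): not linearizable
exhaustive check: the 3 completed atomic register ops admit one real-time order; illegal
sample order op1, op2, op3 stalls at step 3 — op3 load() → 0 has no legal effect

not linearizable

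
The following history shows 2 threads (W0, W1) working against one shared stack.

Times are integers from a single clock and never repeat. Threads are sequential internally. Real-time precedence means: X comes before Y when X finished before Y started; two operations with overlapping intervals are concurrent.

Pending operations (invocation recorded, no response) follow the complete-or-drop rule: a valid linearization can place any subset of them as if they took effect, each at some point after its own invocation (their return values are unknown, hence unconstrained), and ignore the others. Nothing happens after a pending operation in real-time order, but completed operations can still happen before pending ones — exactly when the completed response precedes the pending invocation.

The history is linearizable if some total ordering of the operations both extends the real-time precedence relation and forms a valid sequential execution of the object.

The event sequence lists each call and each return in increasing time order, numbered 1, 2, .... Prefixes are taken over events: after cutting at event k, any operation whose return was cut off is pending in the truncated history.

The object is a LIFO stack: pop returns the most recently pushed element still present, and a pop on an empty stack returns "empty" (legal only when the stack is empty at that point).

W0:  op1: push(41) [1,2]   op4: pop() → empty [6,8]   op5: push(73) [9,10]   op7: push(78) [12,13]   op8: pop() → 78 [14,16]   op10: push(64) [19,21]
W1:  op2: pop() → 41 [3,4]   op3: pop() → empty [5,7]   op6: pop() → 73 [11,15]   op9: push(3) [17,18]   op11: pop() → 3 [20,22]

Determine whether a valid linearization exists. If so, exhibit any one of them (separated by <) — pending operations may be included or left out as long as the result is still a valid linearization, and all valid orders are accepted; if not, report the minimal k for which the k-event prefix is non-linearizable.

linearizable — witness: op1 < op2 < op3 < op4 < op5 < op6 < op7 < op8 < op9 < op11 < op10

step 1: op1 push(41) — stack <41>
step 2: op2 pop() → 41 — stack <>
step 3: op3 pop() → empty — stack <>
step 4: op4 pop() → empty — stack <>
step 5: op5 push(73) — stack <73>
step 6: op6 pop() → 73 — stack <>
step 7: op7 push(78) — stack <78>
step 8: op8 pop() → 78 — stack <>
step 9: op9 push(3) — stack <3>
step 10: op11 pop() → 3 — stack <>
step 11: op10 push(64) — stack <64>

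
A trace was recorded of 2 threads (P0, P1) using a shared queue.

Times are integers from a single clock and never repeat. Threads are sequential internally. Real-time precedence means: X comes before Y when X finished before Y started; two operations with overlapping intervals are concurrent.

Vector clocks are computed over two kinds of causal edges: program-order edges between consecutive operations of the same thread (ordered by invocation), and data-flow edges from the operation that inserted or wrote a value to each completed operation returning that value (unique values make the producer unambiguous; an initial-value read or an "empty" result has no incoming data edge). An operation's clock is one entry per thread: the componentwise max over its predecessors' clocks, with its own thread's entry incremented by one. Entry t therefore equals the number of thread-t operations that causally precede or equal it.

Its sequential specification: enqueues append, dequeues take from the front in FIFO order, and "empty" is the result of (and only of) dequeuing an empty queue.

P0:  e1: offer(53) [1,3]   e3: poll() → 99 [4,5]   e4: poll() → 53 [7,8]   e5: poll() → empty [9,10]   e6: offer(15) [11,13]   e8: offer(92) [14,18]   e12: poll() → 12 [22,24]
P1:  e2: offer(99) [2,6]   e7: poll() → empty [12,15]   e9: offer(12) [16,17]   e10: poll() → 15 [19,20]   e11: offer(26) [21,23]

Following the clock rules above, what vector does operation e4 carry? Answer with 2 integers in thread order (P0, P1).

(3, 1)

root op e2, invoked 2: fresh clock plus P1's own tick → (0, 1)
root op e1, invoked 1: fresh clock plus P0's own tick → (1, 0)
from VC(e2)=(0, 1), e7 (invoked 12) maxes components and bumps P1 → (0, 2)
from VC(e7)=(0, 2), e9 (invoked 16) maxes components and bumps P1 → (0, 3)
from VC(e1)=(1, 0), VC(e2)=(0, 1), e3 (invoked 4) maxes components and bumps P0 → (2, 1)
from VC(e1)=(1, 0), VC(e3)=(2, 1), e4 (invoked 7) maxes components and bumps P0 → (3, 1)
from VC(e4)=(3, 1), e5 (invoked 9) maxes components and bumps P0 → (4, 1)
from VC(e5)=(4, 1), e6 (invoked 11) maxes components and bumps P0 → (5, 1)
from VC(e6)=(5, 1), e8 (invoked 14) maxes components and bumps P0 → (6, 1)
from VC(e6)=(5, 1), VC(e9)=(0, 3), e10 (invoked 19) maxes components and bumps P1 → (5, 4)
from VC(e10)=(5, 4), e11 (invoked 21) maxes components and bumps P1 → (5, 5)
from VC(e8)=(6, 1), VC(e9)=(0, 3), e12 (invoked 22) maxes components and bumps P0 → (7, 3)
target: VC(e4) = (3, 1)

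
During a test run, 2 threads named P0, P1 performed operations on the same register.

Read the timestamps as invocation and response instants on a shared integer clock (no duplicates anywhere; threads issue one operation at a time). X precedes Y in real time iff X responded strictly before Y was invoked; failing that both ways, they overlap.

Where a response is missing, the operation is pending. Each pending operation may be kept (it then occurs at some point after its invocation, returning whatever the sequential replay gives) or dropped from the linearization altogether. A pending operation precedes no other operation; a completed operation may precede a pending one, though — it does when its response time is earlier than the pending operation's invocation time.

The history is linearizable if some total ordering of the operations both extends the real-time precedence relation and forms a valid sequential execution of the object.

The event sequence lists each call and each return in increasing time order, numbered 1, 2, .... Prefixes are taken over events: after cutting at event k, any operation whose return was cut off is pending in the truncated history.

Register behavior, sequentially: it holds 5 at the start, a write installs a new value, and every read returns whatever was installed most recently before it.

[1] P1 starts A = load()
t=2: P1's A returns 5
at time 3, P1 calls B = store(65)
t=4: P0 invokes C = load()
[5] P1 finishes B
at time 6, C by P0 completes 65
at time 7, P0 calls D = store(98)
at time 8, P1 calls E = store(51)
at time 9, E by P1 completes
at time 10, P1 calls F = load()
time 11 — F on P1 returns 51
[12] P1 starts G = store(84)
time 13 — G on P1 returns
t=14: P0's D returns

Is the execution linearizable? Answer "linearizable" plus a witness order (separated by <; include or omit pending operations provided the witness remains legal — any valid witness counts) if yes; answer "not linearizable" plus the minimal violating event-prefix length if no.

linearizable — witness: A < B < C < D < E < F < G

step 1: A load() → 5 — value 5
step 2: B store(65) — value 65
step 3: C load() → 65 — value 65
step 4: D store(98) — value 98
step 5: E store(51) — value 51
step 6: F load() → 51 — value 51
step 7: G store(84) — value 84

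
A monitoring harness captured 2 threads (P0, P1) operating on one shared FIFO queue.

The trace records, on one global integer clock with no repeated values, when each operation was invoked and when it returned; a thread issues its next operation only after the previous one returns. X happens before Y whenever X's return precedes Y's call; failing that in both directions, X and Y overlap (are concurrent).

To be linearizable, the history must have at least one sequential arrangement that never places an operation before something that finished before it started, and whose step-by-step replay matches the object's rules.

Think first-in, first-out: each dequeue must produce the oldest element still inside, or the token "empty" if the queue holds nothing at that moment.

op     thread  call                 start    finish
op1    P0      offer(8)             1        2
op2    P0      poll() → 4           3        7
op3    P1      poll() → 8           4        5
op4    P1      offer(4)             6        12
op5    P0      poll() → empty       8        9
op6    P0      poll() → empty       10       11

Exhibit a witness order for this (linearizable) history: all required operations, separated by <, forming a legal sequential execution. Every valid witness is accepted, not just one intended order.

1. op1 offer(8), leaving queue <8>
2. op3 poll() → 8, leaving queue <>
3. op4 offer(4), leaving queue <4>
4. op2 poll() → 4, leaving queue <>
5. op5 poll() → empty, leaving queue <>
6. op6 poll() → empty, leaving queue <>

op1 < op3 < op4 < op2 < op5 < op6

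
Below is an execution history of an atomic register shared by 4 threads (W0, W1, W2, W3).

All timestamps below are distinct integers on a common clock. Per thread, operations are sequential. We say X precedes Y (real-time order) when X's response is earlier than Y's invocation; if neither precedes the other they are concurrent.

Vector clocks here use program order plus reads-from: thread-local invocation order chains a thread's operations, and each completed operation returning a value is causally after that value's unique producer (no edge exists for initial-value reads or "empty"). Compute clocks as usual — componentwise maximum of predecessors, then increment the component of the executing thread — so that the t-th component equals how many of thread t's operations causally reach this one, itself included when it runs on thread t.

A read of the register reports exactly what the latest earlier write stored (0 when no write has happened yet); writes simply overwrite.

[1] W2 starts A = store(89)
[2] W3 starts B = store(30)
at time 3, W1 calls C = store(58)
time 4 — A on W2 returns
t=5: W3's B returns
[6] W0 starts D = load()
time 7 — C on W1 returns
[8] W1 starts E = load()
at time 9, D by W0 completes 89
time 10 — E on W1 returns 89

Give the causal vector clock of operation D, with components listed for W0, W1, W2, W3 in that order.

(1, 0, 1, 0)

no predecessors for B (invoked 2): W3 increments from zero → (0, 0, 0, 1)
no predecessors for A (invoked 1): W2 increments from zero → (0, 0, 1, 0)
no predecessors for C (invoked 3): W1 increments from zero → (0, 1, 0, 0)
VC(D, invoked at 6): max of VC(A)=(0, 0, 1, 0), then +1 on thread W0 → (1, 0, 1, 0)
VC(E, invoked at 8): max of VC(A)=(0, 0, 1, 0), VC(C)=(0, 1, 0, 0), then +1 on thread W1 → (0, 2, 1, 0)
target: VC(D) = (1, 0, 1, 0)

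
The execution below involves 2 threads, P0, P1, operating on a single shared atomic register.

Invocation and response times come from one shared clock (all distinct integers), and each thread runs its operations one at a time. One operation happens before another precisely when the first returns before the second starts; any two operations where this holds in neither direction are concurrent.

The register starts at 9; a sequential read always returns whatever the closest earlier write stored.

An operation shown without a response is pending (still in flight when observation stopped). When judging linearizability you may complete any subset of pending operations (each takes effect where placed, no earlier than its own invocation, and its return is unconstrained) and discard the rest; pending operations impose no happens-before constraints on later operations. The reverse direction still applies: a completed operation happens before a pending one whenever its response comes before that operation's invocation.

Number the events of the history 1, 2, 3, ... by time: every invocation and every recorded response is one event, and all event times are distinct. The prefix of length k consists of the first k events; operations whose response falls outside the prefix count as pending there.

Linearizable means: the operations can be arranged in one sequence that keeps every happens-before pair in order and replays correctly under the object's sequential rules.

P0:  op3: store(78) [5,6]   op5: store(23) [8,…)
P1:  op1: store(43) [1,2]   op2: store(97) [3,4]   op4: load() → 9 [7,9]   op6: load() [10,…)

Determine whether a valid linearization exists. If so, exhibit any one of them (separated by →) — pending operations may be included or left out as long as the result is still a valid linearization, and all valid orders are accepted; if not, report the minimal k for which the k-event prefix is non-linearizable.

not linearizable — minimal violating prefix: 9 events

cut after 8 events: linearizable; cut after 9 events (op4 responds, time 9): not linearizable
the completed operations (4 total) allow one real-time order; the atomic register replay rejects it
completion choices over the 1 pending operation (op5) were checked; none helps
sample order op1, op2, op3, op4 (pending dropped) stalls at step 4 — op4 load() → 9 has no legal effect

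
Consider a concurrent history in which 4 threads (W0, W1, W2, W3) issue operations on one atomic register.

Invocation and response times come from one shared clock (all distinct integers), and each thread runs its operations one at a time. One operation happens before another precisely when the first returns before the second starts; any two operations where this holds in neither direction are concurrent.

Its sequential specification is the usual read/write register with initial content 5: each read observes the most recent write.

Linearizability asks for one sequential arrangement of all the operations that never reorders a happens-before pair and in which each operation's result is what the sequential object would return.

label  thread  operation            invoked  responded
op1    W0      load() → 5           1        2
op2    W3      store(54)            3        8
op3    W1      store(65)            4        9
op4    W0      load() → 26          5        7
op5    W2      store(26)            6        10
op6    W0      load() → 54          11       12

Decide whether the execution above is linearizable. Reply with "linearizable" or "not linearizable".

witness order: op1, op3, op5, op4, op2, op6
step 1: op1 load() → 5 — value 5
step 2: op3 store(65) — value 65
step 3: op5 store(26) — value 26
step 4: op4 load() → 26 — value 26
step 5: op2 store(54) — value 54
step 6: op6 load() → 54 — value 54

linearizable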